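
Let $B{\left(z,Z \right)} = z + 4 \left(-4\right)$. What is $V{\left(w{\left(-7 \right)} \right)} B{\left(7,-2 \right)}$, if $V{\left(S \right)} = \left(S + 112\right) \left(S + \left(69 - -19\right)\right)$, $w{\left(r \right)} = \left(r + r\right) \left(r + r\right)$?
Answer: $-787248$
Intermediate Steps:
$w{\left(r \right)} = 4 r^{2}$ ($w{\left(r \right)} = 2 r 2 r = 4 r^{2}$)
$B{\left(z,Z \right)} = -16 + z$ ($B{\left(z,Z \right)} = z - 16 = -16 + z$)
$V{\left(S \right)} = \left(88 + S\right) \left(112 + S\right)$ ($V{\left(S \right)} = \left(112 + S\right) \left(S + \left(69 + 19\right)\right) = \left(112 + S\right) \left(S + 88\right) = \left(112 + S\right) \left(88 + S\right) = \left(88 + S\right) \left(112 + S\right)$)
$V{\left(w{\left(-7 \right)} \right)} B{\left(7,-2 \right)} = \left(9856 + \left(4 \left(-7\right)^{2}\right)^{2} + 200 \cdot 4 \left(-7\right)^{2}\right) \left(-16 + 7\right) = \left(9856 + \left(4 \cdot 49\right)^{2} + 200 \cdot 4 \cdot 49\right) \left(-9\right) = \left(9856 + 196^{2} + 200 \cdot 196\right) \left(-9\right) = \left(9856 + 38416 + 39200\right) \left(-9\right) = 87472 \left(-9\right) = -787248$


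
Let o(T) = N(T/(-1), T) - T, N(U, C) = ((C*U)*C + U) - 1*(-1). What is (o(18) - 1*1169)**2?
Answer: 49505296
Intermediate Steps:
N(U, C) = 1 + U + U*C**2 (N(U, C) = (U*C**2 + U) + 1 = (U + U*C**2) + 1 = 1 + U + U*C**2)
o(T) = 1 - T**3 - 2*T (o(T) = (1 + T/(-1) + (T/(-1))*T**2) - T = (1 + T*(-1) + (T*(-1))*T**2) - T = (1 - T + (-T)*T**2) - T = (1 - T - T**3) - T = 1 - T**3 - 2*T)
(o(18) - 1*1169)**2 = ((1 - 1*18**3 - 2*18) - 1*1169)**2 = ((1 - 1*5832 - 36) - 1169)**2 = ((1 - 5832 - 36) - 1169)**2 = (-5867 - 1169)**2 = (-7036)**2 = 49505296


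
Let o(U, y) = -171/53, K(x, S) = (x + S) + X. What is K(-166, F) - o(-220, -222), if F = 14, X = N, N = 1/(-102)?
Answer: -804323/5406 ≈ -148.78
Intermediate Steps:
N = -1/102 ≈ -0.0098039
X = -1/102 ≈ -0.0098039
K(x, S) = -1/102 + S + x (K(x, S) = (x + S) - 1/102 = (S + x) - 1/102 = -1/102 + S + x)
o(U, y) = -171/53 (o(U, y) = -171*1/53 = -171/53)
K(-166, F) - o(-220, -222) = (-1/102 + 14 - 166) - 1*(-171/53) = -15505/102 + 171/53 = -804323/5406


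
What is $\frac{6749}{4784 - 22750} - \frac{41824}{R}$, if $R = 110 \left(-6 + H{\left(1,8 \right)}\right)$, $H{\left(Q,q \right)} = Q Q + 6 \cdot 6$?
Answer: $- \frac{387212037}{30632030} \approx -12.641$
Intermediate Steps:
$H{\left(Q,q \right)} = 36 + Q^{2}$ ($H{\left(Q,q \right)} = Q^{2} + 36 = 36 + Q^{2}$)
$R = 3410$ ($R = 110 \left(-6 + \left(36 + 1^{2}\right)\right) = 110 \left(-6 + \left(36 + 1\right)\right) = 110 \left(-6 + 37\right) = 110 \cdot 31 = 3410$)
$\frac{6749}{4784 - 22750} - \frac{41824}{R} = \frac{6749}{4784 - 22750} - \frac{41824}{3410} = \frac{6749}{-17966} - \frac{20912}{1705} = 6749 \left(- \frac{1}{17966}\right) - \frac{20912}{1705} = - \frac{6749}{17966} - \frac{20912}{1705} = - \frac{387212037}{30632030}$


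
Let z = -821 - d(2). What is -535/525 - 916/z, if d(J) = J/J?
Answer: 457/4795 ≈ 0.095308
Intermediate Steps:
d(J) = 1
z = -822 (z = -821 - 1*1 = -821 - 1 = -822)
-535/525 - 916/z = -535/525 - 916/(-822) = -535*1/525 - 916*(-1/822) = -107/105 + 458/411 = 457/4795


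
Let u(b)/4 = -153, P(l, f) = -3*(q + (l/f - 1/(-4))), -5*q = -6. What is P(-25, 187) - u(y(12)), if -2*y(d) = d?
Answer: 2274111/3740 ≈ 608.05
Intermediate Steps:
q = 6/5 (q = -1/5*(-6) = 6/5 ≈ 1.2000)
y(d) = -d/2
P(l, f) = -87/20 - 3*l/f (P(l, f) = -3*(6/5 + (l/f - 1/(-4))) = -3*(6/5 + (l/f - 1*(-1/4))) = -3*(6/5 + (l/f + 1/4)) = -3*(6/5 + (1/4 + l/f)) = -3*(29/20 + l/f) = -87/20 - 3*l/f)
u(b) = -612 (u(b) = 4*(-153) = -612)
P(-25, 187) - u(y(12)) = (-87/20 - 3*(-25)/187) - 1*(-612) = (-87/20 - 3*(-25)*1/187) + 612 = (-87/20 + 75/187) + 612 = -14769/3740 + 612 = 2274111/3740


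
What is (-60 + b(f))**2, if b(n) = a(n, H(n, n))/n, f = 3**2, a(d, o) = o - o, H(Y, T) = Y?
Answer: 3600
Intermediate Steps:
a(d, o) = 0
f = 9
b(n) = 0 (b(n) = 0/n = 0)
(-60 + b(f))**2 = (-60 + 0)**2 = (-60)**2 = 3600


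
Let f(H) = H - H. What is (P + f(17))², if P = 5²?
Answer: 625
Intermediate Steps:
P = 25
f(H) = 0
(P + f(17))² = (25 + 0)² = 25² = 625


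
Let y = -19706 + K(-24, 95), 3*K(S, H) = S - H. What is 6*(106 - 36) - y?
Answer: 60497/3 ≈ 20166.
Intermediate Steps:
K(S, H) = -H/3 + S/3 (K(S, H) = (S - H)/3 = -H/3 + S/3)
y = -59237/3 (y = -19706 + (-1/3*95 + (1/3)*(-24)) = -19706 + (-95/3 - 8) = -19706 - 119/3 = -59237/3 ≈ -19746.)
6*(106 - 36) - y = 6*(106 - 36) - 1*(-59237/3) = 6*70 + 59237/3 = 420 + 59237/3 = 60497/3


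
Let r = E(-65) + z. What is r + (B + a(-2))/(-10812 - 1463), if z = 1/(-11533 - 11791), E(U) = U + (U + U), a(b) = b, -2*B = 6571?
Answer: -2230089765/11452084 ≈ -194.73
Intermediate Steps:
B = -6571/2 (B = -½*6571 = -6571/2 ≈ -3285.5)
E(U) = 3*U (E(U) = U + 2*U = 3*U)
z = -1/23324 (z = 1/(-23324) = -1/23324 ≈ -4.2874e-5)
r = -4548181/23324 (r = 3*(-65) - 1/23324 = -195 - 1/23324 = -4548181/23324 ≈ -195.00)
r + (B + a(-2))/(-10812 - 1463) = -4548181/23324 + (-6571/2 - 2)/(-10812 - 1463) = -4548181/23324 - 6575/2/(-12275) = -4548181/23324 - 6575/2*(-1/12275) = -4548181/23324 + 263/982 = -2230089765/11452084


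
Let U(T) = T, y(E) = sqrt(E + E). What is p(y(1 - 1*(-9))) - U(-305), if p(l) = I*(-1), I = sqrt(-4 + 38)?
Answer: 305 - sqrt(34) ≈ 299.17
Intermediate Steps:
I = sqrt(34) ≈ 5.8309
y(E) = sqrt(2)*sqrt(E) (y(E) = sqrt(2*E) = sqrt(2)*sqrt(E))
p(l) = -sqrt(34) (p(l) = sqrt(34)*(-1) = -sqrt(34))
p(y(1 - 1*(-9))) - U(-305) = -sqrt(34) - 1*(-305) = -sqrt(34) + 305 = 305 - sqrt(34)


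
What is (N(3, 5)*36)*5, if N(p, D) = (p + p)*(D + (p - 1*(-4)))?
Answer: 12960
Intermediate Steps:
N(p, D) = 2*p*(4 + D + p) (N(p, D) = (2*p)*(D + (p + 4)) = (2*p)*(D + (4 + p)) = (2*p)*(4 + D + p) = 2*p*(4 + D + p))
(N(3, 5)*36)*5 = ((2*3*(4 + 5 + 3))*36)*5 = ((2*3*12)*36)*5 = (72*36)*5 = 2592*5 = 12960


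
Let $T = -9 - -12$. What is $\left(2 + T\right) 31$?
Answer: $155$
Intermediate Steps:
$T = 3$ ($T = -9 + 12 = 3$)
$\left(2 + T\right) 31 = \left(2 + 3\right) 31 = 5 \cdot 31 = 155$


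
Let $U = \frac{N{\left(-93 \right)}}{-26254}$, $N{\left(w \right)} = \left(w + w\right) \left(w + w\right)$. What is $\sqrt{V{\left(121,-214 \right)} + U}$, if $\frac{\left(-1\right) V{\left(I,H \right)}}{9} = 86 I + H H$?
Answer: $\frac{6 i \sqrt{2421162179038}}{13127} \approx 711.21 i$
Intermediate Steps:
$N{\left(w \right)} = 4 w^{2}$ ($N{\left(w \right)} = 2 w 2 w = 4 w^{2}$)
$U = - \frac{17298}{13127}$ ($U = \frac{4 \left(-93\right)^{2}}{-26254} = 4 \cdot 8649 \left(- \frac{1}{26254}\right) = 34596 \left(- \frac{1}{26254}\right) = - \frac{17298}{13127} \approx -1.3177$)
$V{\left(I,H \right)} = - 774 I - 9 H^{2}$ ($V{\left(I,H \right)} = - 9 \left(86 I + H H\right) = - 9 \left(86 I + H^{2}\right) = - 9 \left(H^{2} + 86 I\right) = - 774 I - 9 H^{2}$)
$\sqrt{V{\left(121,-214 \right)} + U} = \sqrt{\left(\left(-774\right) 121 - 9 \left(-214\right)^{2}\right) - \frac{17298}{13127}} = \sqrt{\left(-93654 - 412164\right) - \frac{17298}{13127}} = \sqrt{-505818 - \frac{17298}{13127}} = \sqrt{- \frac{6639890184}{13127}} = \frac{6 i \sqrt{2421162179038}}{13127}$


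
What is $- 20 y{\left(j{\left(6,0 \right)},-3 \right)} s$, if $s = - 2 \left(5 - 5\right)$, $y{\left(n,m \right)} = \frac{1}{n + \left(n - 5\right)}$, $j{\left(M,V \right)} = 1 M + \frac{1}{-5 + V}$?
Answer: $0$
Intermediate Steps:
$j{\left(M,V \right)} = M + \frac{1}{-5 + V}$
$y{\left(n,m \right)} = \frac{1}{-5 + 2 n}$ ($y{\left(n,m \right)} = \frac{1}{n + \left(-5 + n\right)} = \frac{1}{-5 + 2 n}$)
$s = 0$ ($s = \left(-2\right) 0 = 0$)
$- 20 y{\left(j{\left(6,0 \right)},-3 \right)} s = - \frac{20}{-5 + 2 \frac{1 - 30 + 6 \cdot 0}{-5 + 0}} \cdot 0 = - \frac{20}{-5 + 2 \frac{1 - 30 + 0}{-5}} \cdot 0 = - \frac{20}{-5 + 2 \left(\left(- \frac{1}{5}\right) \left(-29\right)\right)} 0 = - \frac{20}{-5 + 2 \cdot \frac{29}{5}} \cdot 0 = - \frac{20}{-5 + \frac{58}{5}} \cdot 0 = - \frac{20}{\frac{33}{5}} \cdot 0 = \left(-20\right) \frac{5}{33} \cdot 0 = \left(- \frac{100}{33}\right) 0 = 0$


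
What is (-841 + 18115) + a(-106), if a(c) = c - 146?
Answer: 17022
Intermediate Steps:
a(c) = -146 + c
(-841 + 18115) + a(-106) = (-841 + 18115) + (-146 - 106) = 17274 - 252 = 17022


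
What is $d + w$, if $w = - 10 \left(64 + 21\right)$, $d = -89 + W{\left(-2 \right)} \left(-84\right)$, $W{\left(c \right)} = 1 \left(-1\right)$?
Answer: $-855$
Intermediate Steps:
$W{\left(c \right)} = -1$
$d = -5$ ($d = -89 - -84 = -89 + 84 = -5$)
$w = -850$ ($w = \left(-10\right) 85 = -850$)
$d + w = -5 - 850 = -855$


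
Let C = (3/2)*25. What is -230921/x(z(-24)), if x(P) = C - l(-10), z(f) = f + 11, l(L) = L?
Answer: -461842/95 ≈ -4861.5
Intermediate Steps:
z(f) = 11 + f
C = 75/2 (C = (3*(½))*25 = (3/2)*25 = 75/2 ≈ 37.500)
x(P) = 95/2 (x(P) = 75/2 - 1*(-10) = 75/2 + 10 = 95/2)
-230921/x(z(-24)) = -230921/95/2 = -230921*2/95 = -461842/95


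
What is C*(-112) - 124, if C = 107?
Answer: -12108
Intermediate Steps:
C*(-112) - 124 = 107*(-112) - 124 = -11984 - 124 = -12108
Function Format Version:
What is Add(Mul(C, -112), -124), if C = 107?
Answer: -12108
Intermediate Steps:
Add(Mul(C, -112), -124) = Add(Mul(107, -112), -124) = Add(-11984, -124) = -12108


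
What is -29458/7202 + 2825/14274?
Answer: -15389917/3953898 ≈ -3.8923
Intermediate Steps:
-29458/7202 + 2825/14274 = -29458*1/7202 + 2825*(1/14274) = -1133/277 + 2825/14274 = -15389917/3953898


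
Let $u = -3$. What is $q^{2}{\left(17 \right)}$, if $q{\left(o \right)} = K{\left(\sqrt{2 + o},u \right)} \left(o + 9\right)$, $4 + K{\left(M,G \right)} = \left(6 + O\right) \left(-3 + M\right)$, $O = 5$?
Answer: $2479568 - 550264 \sqrt{19} \approx 81023.0$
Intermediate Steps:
$K{\left(M,G \right)} = -37 + 11 M$ ($K{\left(M,G \right)} = -4 + \left(6 + 5\right) \left(-3 + M\right) = -4 + 11 \left(-3 + M\right) = -4 + \left(-33 + 11 M\right) = -37 + 11 M$)
$q{\left(o \right)} = \left(-37 + 11 \sqrt{2 + o}\right) \left(9 + o\right)$ ($q{\left(o \right)} = \left(-37 + 11 \sqrt{2 + o}\right) \left(o + 9\right) = \left(-37 + 11 \sqrt{2 + o}\right) \left(9 + o\right)$)
$q^{2}{\left(17 \right)} = \left(\left(-37 + 11 \sqrt{2 + 17}\right) \left(9 + 17\right)\right)^{2} = \left(\left(-37 + 11 \sqrt{19}\right) 26\right)^{2} = \left(-962 + 286 \sqrt{19}\right)^{2}$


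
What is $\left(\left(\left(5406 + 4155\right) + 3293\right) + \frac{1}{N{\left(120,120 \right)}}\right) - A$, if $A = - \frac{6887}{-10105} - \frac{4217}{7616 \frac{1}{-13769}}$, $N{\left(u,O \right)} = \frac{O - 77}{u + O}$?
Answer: $\frac{57554483009}{10994240} \approx 5235.0$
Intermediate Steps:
$N{\left(u,O \right)} = \frac{-77 + O}{O + u}$
$A = \frac{83826841151}{10994240}$ ($A = \left(-6887\right) \left(- \frac{1}{10105}\right) - \frac{4217}{7616 \left(- \frac{1}{13769}\right)} = \frac{6887}{10105} - \frac{4217}{- \frac{1088}{1967}} = \frac{6887}{10105} - - \frac{8294839}{1088} = \frac{6887}{10105} + \frac{8294839}{1088} = \frac{83826841151}{10994240} \approx 7624.6$)
$\left(\left(\left(5406 + 4155\right) + 3293\right) + \frac{1}{N{\left(120,120 \right)}}\right) - A = \left(\left(\left(5406 + 4155\right) + 3293\right) + \frac{1}{\frac{1}{120 + 120} \left(-77 + 120\right)}\right) - \frac{83826841151}{10994240} = \left(\left(9561 + 3293\right) + \frac{1}{\frac{1}{240} \cdot 43}\right) - \frac{83826841151}{10994240} = \left(12854 + \frac{1}{\frac{1}{240} \cdot 43}\right) - \frac{83826841151}{10994240} = \left(12854 + \frac{1}{\frac{43}{240}}\right) - \frac{83826841151}{10994240} = \left(12854 + \frac{240}{43}\right) - \frac{83826841151}{10994240} = \frac{552962}{43} - \frac{83826841151}{10994240} = \frac{57554483009}{10994240}$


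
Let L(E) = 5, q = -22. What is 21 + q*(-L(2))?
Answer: 131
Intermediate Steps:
21 + q*(-L(2)) = 21 - (-22)*5 = 21 - 22*(-5) = 21 + 110 = 131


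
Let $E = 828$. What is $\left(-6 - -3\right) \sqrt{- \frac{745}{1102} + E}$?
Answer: $- \frac{3 \sqrt{1004705522}}{1102} \approx -86.29$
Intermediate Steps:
$\left(-6 - -3\right) \sqrt{- \frac{745}{1102} + E} = \left(-6 - -3\right) \sqrt{- \frac{745}{1102} + 828} = \left(-6 + 3\right) \sqrt{\left(-745\right) \frac{1}{1102} + 828} = - 3 \sqrt{- \frac{745}{1102} + 828} = - 3 \sqrt{\frac{911711}{1102}} = - 3 \frac{\sqrt{1004705522}}{1102} = - \frac{3 \sqrt{1004705522}}{1102}$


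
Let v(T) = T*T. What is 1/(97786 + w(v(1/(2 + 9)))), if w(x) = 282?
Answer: 1/98068 ≈ 1.0197e-5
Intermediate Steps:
v(T) = T²
1/(97786 + w(v(1/(2 + 9)))) = 1/(97786 + 282) = 1/98068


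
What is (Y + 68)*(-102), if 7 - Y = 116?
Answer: 4182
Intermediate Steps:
Y = -109 (Y = 7 - 1*116 = 7 - 116 = -109)
(Y + 68)*(-102) = (-109 + 68)*(-102) = -41*(-102) = 4182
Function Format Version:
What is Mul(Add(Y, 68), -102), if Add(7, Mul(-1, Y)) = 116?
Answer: 4182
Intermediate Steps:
Y = -109 (Y = Add(7, Mul(-1, 116)) = Add(7, -116) = -109)
Mul(Add(Y, 68), -102) = Mul(Add(-109, 68), -102) = Mul(-41, -102) = 4182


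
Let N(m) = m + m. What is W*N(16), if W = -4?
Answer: -128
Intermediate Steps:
N(m) = 2*m
W*N(16) = -8*16 = -4*32 = -128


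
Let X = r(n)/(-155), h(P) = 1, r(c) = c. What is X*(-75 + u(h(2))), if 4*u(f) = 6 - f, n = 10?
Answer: 295/62 ≈ 4.7581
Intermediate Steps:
X = -2/31 (X = 10/(-155) = 10*(-1/155) = -2/31 ≈ -0.064516)
u(f) = 3/2 - f/4 (u(f) = (6 - f)/4 = 3/2 - f/4)
X*(-75 + u(h(2))) = -2*(-75 + (3/2 - ¼*1))/31 = -2*(-75 + (3/2 - ¼))/31 = -2*(-75 + 5/4)/31 = -2/31*(-295/4) = 295/62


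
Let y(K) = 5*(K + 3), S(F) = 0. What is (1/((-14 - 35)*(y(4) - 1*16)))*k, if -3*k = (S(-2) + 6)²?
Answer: 12/931 ≈ 0.012889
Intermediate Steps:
k = -12 (k = -(0 + 6)²/3 = -⅓*6² = -⅓*36 = -12)
y(K) = 15 + 5*K (y(K) = 5*(3 + K) = 15 + 5*K)
(1/((-14 - 35)*(y(4) - 1*16)))*k = (1/((-14 - 35)*((15 + 5*4) - 1*16)))*(-12) = (1/((-49)*((15 + 20) - 16)))*(-12) = -1/(49*(35 - 16))*(-12) = -1/49/19*(-12) = -1/49*1/19*(-12) = -1/931*(-12) = 12/931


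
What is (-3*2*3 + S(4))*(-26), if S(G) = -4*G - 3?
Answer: 962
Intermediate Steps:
S(G) = -3 - 4*G
(-3*2*3 + S(4))*(-26) = (-3*2*3 + (-3 - 4*4))*(-26) = (-6*3 + (-3 - 16))*(-26) = (-18 - 19)*(-26) = -37*(-26) = 962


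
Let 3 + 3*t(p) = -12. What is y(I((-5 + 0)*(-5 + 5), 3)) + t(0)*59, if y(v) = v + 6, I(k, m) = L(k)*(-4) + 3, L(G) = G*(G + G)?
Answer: -286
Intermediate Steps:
L(G) = 2*G² (L(G) = G*(2*G) = 2*G²)
t(p) = -5 (t(p) = -1 + (⅓)*(-12) = -1 - 4 = -5)
I(k, m) = 3 - 8*k² (I(k, m) = (2*k²)*(-4) + 3 = -8*k² + 3 = 3 - 8*k²)
y(v) = 6 + v
y(I((-5 + 0)*(-5 + 5), 3)) + t(0)*59 = (6 + (3 - 8*(-5 + 0)²*(-5 + 5)²)) - 5*59 = (6 + (3 - 8*(-5*0)²)) - 295 = (6 + (3 - 8*0²)) - 295 = (6 + (3 - 8*0)) - 295 = (6 + (3 + 0)) - 295 = (6 + 3) - 295 = 9 - 295 = -286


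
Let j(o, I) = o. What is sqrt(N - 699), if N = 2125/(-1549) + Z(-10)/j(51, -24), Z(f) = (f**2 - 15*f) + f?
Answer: 2*I*sqrt(120598372419)/26333 ≈ 26.375*I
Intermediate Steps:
Z(f) = f**2 - 14*f
N = 87795/26333 (N = 2125/(-1549) - 10*(-14 - 10)/51 = 2125*(-1/1549) - 10*(-24)*(1/51) = -2125/1549 + 240*(1/51) = -2125/1549 + 80/17 = 87795/26333 ≈ 3.3340)
sqrt(N - 699) = sqrt(87795/26333 - 699) = sqrt(-18318972/26333) = 2*I*sqrt(120598372419)/26333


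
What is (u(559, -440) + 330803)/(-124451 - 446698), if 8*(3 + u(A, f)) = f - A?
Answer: -2645401/4569192 ≈ -0.57896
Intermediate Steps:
u(A, f) = -3 - A/8 + f/8 (u(A, f) = -3 + (f - A)/8 = -3 + (-A/8 + f/8) = -3 - A/8 + f/8)
(u(559, -440) + 330803)/(-124451 - 446698) = ((-3 - 1/8*559 + (1/8)*(-440)) + 330803)/(-124451 - 446698) = ((-3 - 559/8 - 55) + 330803)/(-571149) = (-1023/8 + 330803)*(-1/571149) = (2645401/8)*(-1/571149) = -2645401/4569192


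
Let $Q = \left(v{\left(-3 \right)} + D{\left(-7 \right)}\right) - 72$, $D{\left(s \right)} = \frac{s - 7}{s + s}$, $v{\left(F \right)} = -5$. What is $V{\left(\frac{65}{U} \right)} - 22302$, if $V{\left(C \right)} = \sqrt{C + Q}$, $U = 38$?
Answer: $-22302 + \frac{i \sqrt{107274}}{38} \approx -22302.0 + 8.6191 i$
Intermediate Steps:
$D{\left(s \right)} = \frac{-7 + s}{2 s}$
$Q = -76$ ($Q = \left(-5 + \frac{-7 - 7}{2 \left(-7\right)}\right) - 72 = \left(-5 + \frac{1}{2} \left(- \frac{1}{7}\right) \left(-14\right)\right) - 72 = \left(-5 + 1\right) - 72 = -4 - 72 = -76$)
$V{\left(C \right)} = \sqrt{-76 + C}$ ($V{\left(C \right)} = \sqrt{C - 76} = \sqrt{-76 + C}$)
$V{\left(\frac{65}{U} \right)} - 22302 = \sqrt{-76 + \frac{65}{38}} - 22302 = \sqrt{- \frac{2823}{38}} - 22302 = \frac{i \sqrt{107274}}{38} - 22302 = -22302 + \frac{i \sqrt{107274}}{38}$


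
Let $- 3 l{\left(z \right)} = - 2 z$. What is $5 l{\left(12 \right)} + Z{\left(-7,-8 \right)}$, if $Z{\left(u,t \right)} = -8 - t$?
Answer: $40$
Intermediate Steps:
$l{\left(z \right)} = \frac{2 z}{3}$ ($l{\left(z \right)} = - \frac{\left(-2\right) z}{3} = \frac{2 z}{3}$)
$5 l{\left(12 \right)} + Z{\left(-7,-8 \right)} = 5 \cdot \frac{2}{3} \cdot 12 - 0 = 5 \cdot 8 + \left(-8 + 8\right) = 40 + 0 = 40$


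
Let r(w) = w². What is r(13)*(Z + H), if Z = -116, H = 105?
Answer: -1859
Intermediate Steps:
r(13)*(Z + H) = 13²*(-116 + 105) = 169*(-11) = -1859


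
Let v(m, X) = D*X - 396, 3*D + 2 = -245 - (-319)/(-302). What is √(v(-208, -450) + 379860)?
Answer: √9500548389/151 ≈ 645.50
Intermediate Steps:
D = -24971/302 (D = -⅔ + (-245 - (-319)/(-302))/3 = -⅔ + (-245 - (-319)*(-1)/302)/3 = -⅔ + (-245 - 1*319/302)/3 = -⅔ + (-245 - 319/302)/3 = -⅔ + (⅓)*(-74309/302) = -⅔ - 74309/906 = -24971/302 ≈ -82.685)
v(m, X) = -396 - 24971*X/302 (v(m, X) = -24971*X/302 - 396 = -396 - 24971*X/302)
√(v(-208, -450) + 379860) = √((-396 - 24971/302*(-450)) + 379860) = √((-396 + 5618475/151) + 379860) = √(5558679/151 + 379860) = √(62917539/151) = √9500548389/151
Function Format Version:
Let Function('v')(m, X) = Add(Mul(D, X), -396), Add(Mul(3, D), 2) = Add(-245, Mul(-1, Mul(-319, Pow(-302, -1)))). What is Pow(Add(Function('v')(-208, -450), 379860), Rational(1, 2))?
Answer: Mul(Rational(1, 151), Pow(9500548389, Rational(1, 2))) ≈ 645.50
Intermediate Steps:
D = Rational(-24971, 302) (D = Add(Rational(-2, 3), Mul(Rational(1, 3), Add(-245, Mul(-1, Mul(-319, Pow(-302, -1)))))) = Add(Rational(-2, 3), Mul(Rational(1, 3), Add(-245, Mul(-1, Mul(-319, Rational(-1, 302)))))) = Add(Rational(-2, 3), Mul(Rational(1, 3), Add(-245, Mul(-1, Rational(319, 302))))) = Add(Rational(-2, 3), Mul(Rational(1, 3), Add(-245, Rational(-319, 302)))) = Add(Rational(-2, 3), Mul(Rational(1, 3), Rational(-74309, 302))) = Add(Rational(-2, 3), Rational(-74309, 906)) = Rational(-24971, 302) ≈ -82.685)
Function('v')(m, X) = Add(-396, Mul(Rational(-24971, 302), X)) (Function('v')(m, X) = Add(Mul(Rational(-24971, 302), X), -396) = Add(-396, Mul(Rational(-24971, 302), X)))
Pow(Add(Function('v')(-208, -450), 379860), Rational(1, 2)) = Pow(Add(Add(-396, Mul(Rational(-24971, 302), -450)), 379860), Rational(1, 2)) = Pow(Add(Add(-396, Rational(5618475, 151)), 379860), Rational(1, 2)) = Pow(Add(Rational(5558679, 151), 379860), Rational(1, 2)) = Pow(Rational(62917539, 151), Rational(1, 2)) = Mul(Rational(1, 151), Pow(9500548389, Rational(1, 2)))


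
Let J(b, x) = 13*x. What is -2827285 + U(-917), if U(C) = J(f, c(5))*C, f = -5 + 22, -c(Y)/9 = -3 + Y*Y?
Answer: -466927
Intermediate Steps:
c(Y) = 27 - 9*Y² (c(Y) = -9*(-3 + Y*Y) = -9*(-3 + Y²) = 27 - 9*Y²)
f = 17
U(C) = -2574*C (U(C) = (13*(27 - 9*5²))*C = (13*(27 - 9*25))*C = (13*(27 - 225))*C = (13*(-198))*C = -2574*C)
-2827285 + U(-917) = -2827285 - 2574*(-917) = -2827285 + 2360358 = -466927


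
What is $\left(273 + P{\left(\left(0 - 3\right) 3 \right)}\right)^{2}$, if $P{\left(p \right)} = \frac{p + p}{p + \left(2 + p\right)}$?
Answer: $\frac{4809249}{64} \approx 75145.0$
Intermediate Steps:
$P{\left(p \right)} = \frac{2 p}{2 + 2 p}$
$\left(273 + P{\left(\left(0 - 3\right) 3 \right)}\right)^{2} = \left(273 + \frac{\left(0 - 3\right) 3}{1 + \left(0 - 3\right) 3}\right)^{2} = \left(273 + \frac{\left(-3\right) 3}{1 - 9}\right)^{2} = \left(273 - \frac{9}{1 - 9}\right)^{2} = \left(273 - \frac{9}{-8}\right)^{2} = \left(273 - - \frac{9}{8}\right)^{2} = \left(273 + \frac{9}{8}\right)^{2} = \left(\frac{2193}{8}\right)^{2} = \frac{4809249}{64}$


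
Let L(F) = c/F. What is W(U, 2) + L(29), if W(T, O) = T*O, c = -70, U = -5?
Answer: -360/29 ≈ -12.414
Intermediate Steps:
W(T, O) = O*T
L(F) = -70/F
W(U, 2) + L(29) = 2*(-5) - 70/29 = -10 - 70*1/29 = -10 - 70/29 = -360/29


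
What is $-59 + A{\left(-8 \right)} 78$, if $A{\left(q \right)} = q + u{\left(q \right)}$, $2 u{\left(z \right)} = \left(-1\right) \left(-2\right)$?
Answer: $-605$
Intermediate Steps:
$u{\left(z \right)} = 1$ ($u{\left(z \right)} = \frac{\left(-1\right) \left(-2\right)}{2} = \frac{1}{2} \cdot 2 = 1$)
$A{\left(q \right)} = 1 + q$ ($A{\left(q \right)} = q + 1 = 1 + q$)
$-59 + A{\left(-8 \right)} 78 = -59 + \left(1 - 8\right) 78 = -59 - 546 = -605$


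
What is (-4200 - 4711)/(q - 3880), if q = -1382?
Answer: 8911/5262 ≈ 1.6935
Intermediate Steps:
(-4200 - 4711)/(q - 3880) = (-4200 - 4711)/(-1382 - 3880) = -8911/(-5262) = -8911*(-1/5262) = 8911/5262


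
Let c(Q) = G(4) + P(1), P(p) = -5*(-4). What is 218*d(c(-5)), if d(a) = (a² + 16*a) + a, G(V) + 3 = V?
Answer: 173964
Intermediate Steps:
G(V) = -3 + V
P(p) = 20
c(Q) = 21 (c(Q) = (-3 + 4) + 20 = 1 + 20 = 21)
d(a) = a² + 17*a
218*d(c(-5)) = 218*(21*(17 + 21)) = 218*(21*38) = 218*798 = 173964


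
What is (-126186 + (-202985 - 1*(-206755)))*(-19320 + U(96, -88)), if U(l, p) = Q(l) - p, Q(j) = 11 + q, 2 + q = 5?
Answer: 2352590688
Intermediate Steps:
q = 3 (q = -2 + 5 = 3)
Q(j) = 14 (Q(j) = 11 + 3 = 14)
U(l, p) = 14 - p
(-126186 + (-202985 - 1*(-206755)))*(-19320 + U(96, -88)) = (-126186 + (-202985 - 1*(-206755)))*(-19320 + (14 - 1*(-88))) = (-126186 + (-202985 + 206755))*(-19320 + (14 + 88)) = (-126186 + 3770)*(-19320 + 102) = -122416*(-19218) = 2352590688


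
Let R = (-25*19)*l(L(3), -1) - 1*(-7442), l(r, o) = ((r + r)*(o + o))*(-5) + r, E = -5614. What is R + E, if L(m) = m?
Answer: -28097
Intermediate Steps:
l(r, o) = r - 20*o*r (l(r, o) = ((2*r)*(2*o))*(-5) + r = (4*o*r)*(-5) + r = -20*o*r + r = r - 20*o*r)
R = -22483 (R = (-25*19)*(3*(1 - 20*(-1))) - 1*(-7442) = -1425*(1 + 20) + 7442 = -1425*21 + 7442 = -475*63 + 7442 = -29925 + 7442 = -22483)
R + E = -22483 - 5614 = -28097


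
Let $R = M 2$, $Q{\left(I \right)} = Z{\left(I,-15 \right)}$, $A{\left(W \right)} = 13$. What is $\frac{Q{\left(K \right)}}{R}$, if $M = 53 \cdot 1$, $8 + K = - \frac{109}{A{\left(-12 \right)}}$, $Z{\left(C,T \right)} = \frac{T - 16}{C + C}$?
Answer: $\frac{403}{45156} \approx 0.0089246$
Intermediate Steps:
$Z{\left(C,T \right)} = \frac{-16 + T}{2 C}$
$K = - \frac{213}{13}$ ($K = -8 - \frac{109}{13} = - \frac{213}{13} \approx -16.385$)
$Q{\left(I \right)} = - \frac{31}{2 I}$ ($Q{\left(I \right)} = \frac{-16 - 15}{2 I} = \frac{1}{2} \frac{1}{I} \left(-31\right) = - \frac{31}{2 I}$)
$M = 53$
$R = 106$ ($R = 53 \cdot 2 = 106$)
$\frac{Q{\left(K \right)}}{R} = \frac{\left(- \frac{31}{2}\right) \frac{1}{- \frac{213}{13}}}{106} = \left(- \frac{31}{2}\right) \left(- \frac{13}{213}\right) \frac{1}{106} = \frac{403}{426} \cdot \frac{1}{106} = \frac{403}{45156}$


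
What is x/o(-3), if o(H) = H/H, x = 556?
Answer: 556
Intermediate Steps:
o(H) = 1
x/o(-3) = 556/1 = 556*1 = 556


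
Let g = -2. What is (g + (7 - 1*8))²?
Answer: 9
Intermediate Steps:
(g + (7 - 1*8))² = (-2 + (7 - 1*8))² = (-2 + (7 - 8))² = (-2 - 1)² = (-3)² = 9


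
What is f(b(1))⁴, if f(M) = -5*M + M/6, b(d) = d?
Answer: 707281/1296 ≈ 545.74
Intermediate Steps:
f(M) = -29*M/6 (f(M) = -5*M + M*(⅙) = -5*M + M/6 = -29*M/6)
f(b(1))⁴ = (-29/6*1)⁴ = (-29/6)⁴ = 707281/1296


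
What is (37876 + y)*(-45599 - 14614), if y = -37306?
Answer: -34321410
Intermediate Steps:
(37876 + y)*(-45599 - 14614) = (37876 - 37306)*(-45599 - 14614) = 570*(-60213) = -34321410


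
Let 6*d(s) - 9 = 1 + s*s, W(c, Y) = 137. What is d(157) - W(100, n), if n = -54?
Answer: 23837/6 ≈ 3972.8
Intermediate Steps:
d(s) = 5/3 + s²/6 (d(s) = 3/2 + (1 + s*s)/6 = 3/2 + (1 + s²)/6 = 3/2 + (⅙ + s²/6) = 5/3 + s²/6)
d(157) - W(100, n) = (5/3 + (⅙)*157²) - 1*137 = (5/3 + (⅙)*24649) - 137 = (5/3 + 24649/6) - 137 = 24659/6 - 137 = 23837/6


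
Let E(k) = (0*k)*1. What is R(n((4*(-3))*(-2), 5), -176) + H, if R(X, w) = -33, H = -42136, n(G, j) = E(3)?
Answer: -42169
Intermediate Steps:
E(k) = 0 (E(k) = 0*1 = 0)
n(G, j) = 0
R(n((4*(-3))*(-2), 5), -176) + H = -33 - 42136 = -42169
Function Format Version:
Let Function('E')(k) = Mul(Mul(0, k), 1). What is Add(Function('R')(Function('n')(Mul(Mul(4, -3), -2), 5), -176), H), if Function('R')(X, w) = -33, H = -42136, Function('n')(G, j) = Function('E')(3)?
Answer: -42169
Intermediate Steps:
Function('E')(k) = 0 (Function('E')(k) = Mul(0, 1) = 0)
Function('n')(G, j) = 0
Add(Function('R')(Function('n')(Mul(Mul(4, -3), -2), 5), -176), H) = Add(-33, -42136) = -42169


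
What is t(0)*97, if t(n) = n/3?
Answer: 0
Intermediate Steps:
t(n) = n/3 (t(n) = n*(1/3) = n/3)
t(0)*97 = ((1/3)*0)*97 = 0*97 = 0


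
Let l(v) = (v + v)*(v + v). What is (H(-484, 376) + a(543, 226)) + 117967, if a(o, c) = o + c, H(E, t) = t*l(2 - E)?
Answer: 355357520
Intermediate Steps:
l(v) = 4*v² (l(v) = (2*v)*(2*v) = 4*v²)
H(E, t) = 4*t*(2 - E)² (H(E, t) = t*(4*(2 - E)²) = 4*t*(2 - E)²)
a(o, c) = c + o
(H(-484, 376) + a(543, 226)) + 117967 = (4*376*(-2 - 484)² + (226 + 543)) + 117967 = (4*376*(-486)² + 769) + 117967 = (4*376*236196 + 769) + 117967 = (355238784 + 769) + 117967 = 355239553 + 117967 = 355357520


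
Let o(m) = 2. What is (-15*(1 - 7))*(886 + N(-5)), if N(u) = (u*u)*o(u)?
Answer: 84240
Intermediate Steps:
N(u) = 2*u² (N(u) = (u*u)*2 = u²*2 = 2*u²)
(-15*(1 - 7))*(886 + N(-5)) = (-15*(1 - 7))*(886 + 2*(-5)²) = (-15*(-6))*(886 + 2*25) = 90*(886 + 50) = 90*936 = 84240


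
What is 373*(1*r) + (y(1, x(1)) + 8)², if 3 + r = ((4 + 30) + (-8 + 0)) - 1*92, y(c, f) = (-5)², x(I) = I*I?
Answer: -24648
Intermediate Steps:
x(I) = I²
y(c, f) = 25
r = -69 (r = -3 + (((4 + 30) + (-8 + 0)) - 1*92) = -3 + ((34 - 8) - 92) = -3 + (26 - 92) = -3 - 66 = -69)
373*(1*r) + (y(1, x(1)) + 8)² = 373*(1*(-69)) + (25 + 8)² = 373*(-69) + 33² = -25737 + 1089 = -24648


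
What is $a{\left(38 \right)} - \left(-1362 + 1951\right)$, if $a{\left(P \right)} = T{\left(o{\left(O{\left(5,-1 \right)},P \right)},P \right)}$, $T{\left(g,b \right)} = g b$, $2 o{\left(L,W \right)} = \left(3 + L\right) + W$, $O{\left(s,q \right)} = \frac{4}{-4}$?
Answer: $171$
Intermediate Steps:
$O{\left(s,q \right)} = -1$ ($O{\left(s,q \right)} = 4 \left(- \frac{1}{4}\right) = -1$)
$o{\left(L,W \right)} = \frac{3}{2} + \frac{L}{2} + \frac{W}{2}$ ($o{\left(L,W \right)} = \frac{\left(3 + L\right) + W}{2} = \frac{3 + L + W}{2} = \frac{3}{2} + \frac{L}{2} + \frac{W}{2}$)
$T{\left(g,b \right)} = b g$
$a{\left(P \right)} = P \left(1 + \frac{P}{2}\right)$ ($a{\left(P \right)} = P \left(\frac{3}{2} + \frac{1}{2} \left(-1\right) + \frac{P}{2}\right) = P \left(\frac{3}{2} - \frac{1}{2} + \frac{P}{2}\right) = P \left(1 + \frac{P}{2}\right)$)
$a{\left(38 \right)} - \left(-1362 + 1951\right) = \frac{1}{2} \cdot 38 \left(2 + 38\right) - \left(-1362 + 1951\right) = \frac{1}{2} \cdot 38 \cdot 40 - 589 = 760 - 589 = 171$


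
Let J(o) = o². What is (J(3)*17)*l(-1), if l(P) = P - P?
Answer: 0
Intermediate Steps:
l(P) = 0
(J(3)*17)*l(-1) = (3²*17)*0 = (9*17)*0 = 153*0 = 0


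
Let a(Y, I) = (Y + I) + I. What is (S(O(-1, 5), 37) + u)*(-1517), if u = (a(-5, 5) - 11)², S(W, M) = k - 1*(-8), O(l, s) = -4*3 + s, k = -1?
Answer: -65231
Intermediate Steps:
a(Y, I) = Y + 2*I (a(Y, I) = (I + Y) + I = Y + 2*I)
O(l, s) = -12 + s
S(W, M) = 7 (S(W, M) = -1 - 1*(-8) = -1 + 8 = 7)
u = 36 (u = ((-5 + 2*5) - 11)² = ((-5 + 10) - 11)² = (5 - 11)² = (-6)² = 36)
(S(O(-1, 5), 37) + u)*(-1517) = (7 + 36)*(-1517) = 43*(-1517) = -65231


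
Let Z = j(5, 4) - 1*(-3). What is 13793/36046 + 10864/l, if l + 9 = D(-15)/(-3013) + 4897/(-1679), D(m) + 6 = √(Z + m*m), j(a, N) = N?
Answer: -56406472060938535241/61887337170609378 + 87217696664*√58/1716898883943 ≈ -911.05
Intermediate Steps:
Z = 7 (Z = 4 - 1*(-3) = 4 + 3 = 7)
D(m) = -6 + √(7 + m²) (D(m) = -6 + √(7 + m*m) = -6 + √(7 + m²))
l = -2620610/219949 - 2*√58/3013 (l = -9 + ((-6 + √(7 + (-15)²))/(-3013) + 4897/(-1679)) = -9 + ((-6 + √(7 + 225))*(-1/3013) + 4897*(-1/1679)) = -9 + ((-6 + √232)*(-1/3013) - 4897/1679) = -9 + ((-6 + 2*√58)*(-1/3013) - 4897/1679) = -9 + ((6/3013 - 2*√58/3013) - 4897/1679) = -9 + (-641069/219949 - 2*√58/3013) = -2620610/219949 - 2*√58/3013 ≈ -11.920)
13793/36046 + 10864/l = 13793/36046 + 10864/(-2620610/219949 - 2*√58/3013)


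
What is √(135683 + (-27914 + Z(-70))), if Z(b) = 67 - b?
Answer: √107906 ≈ 328.49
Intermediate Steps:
√(135683 + (-27914 + Z(-70))) = √(135683 + (-27914 + (67 - 1*(-70)))) = √(135683 + (-27914 + (67 + 70))) = √(135683 + (-27914 + 137)) = √(135683 - 27777) = √107906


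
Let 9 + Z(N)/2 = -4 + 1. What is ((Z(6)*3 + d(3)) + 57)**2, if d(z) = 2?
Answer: 169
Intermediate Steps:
Z(N) = -24 (Z(N) = -18 + 2*(-4 + 1) = -18 + 2*(-3) = -18 - 6 = -24)
((Z(6)*3 + d(3)) + 57)**2 = ((-24*3 + 2) + 57)**2 = ((-72 + 2) + 57)**2 = (-70 + 57)**2 = (-13)**2 = 169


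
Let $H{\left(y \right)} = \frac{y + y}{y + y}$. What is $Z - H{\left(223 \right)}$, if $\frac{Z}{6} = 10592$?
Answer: $63551$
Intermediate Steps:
$Z = 63552$ ($Z = 6 \cdot 10592 = 63552$)
$H{\left(y \right)} = 1$ ($H{\left(y \right)} = \frac{2 y}{2 y} = 2 y \frac{1}{2 y} = 1$)
$Z - H{\left(223 \right)} = 63552 - 1 = 63551$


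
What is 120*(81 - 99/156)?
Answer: 125370/13 ≈ 9643.8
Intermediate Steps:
120*(81 - 99/156) = 120*(81 - 99*1/156) = 120*(81 - 33/52) = 120*(4179/52) = 125370/13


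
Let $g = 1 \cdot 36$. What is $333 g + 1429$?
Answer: $13417$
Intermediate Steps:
$g = 36$
$333 g + 1429 = 333 \cdot 36 + 1429 = 11988 + 1429 = 13417$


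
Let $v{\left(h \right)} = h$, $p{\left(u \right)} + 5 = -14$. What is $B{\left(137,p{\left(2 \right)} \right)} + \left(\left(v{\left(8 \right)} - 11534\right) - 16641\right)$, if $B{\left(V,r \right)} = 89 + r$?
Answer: $-28097$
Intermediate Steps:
$p{\left(u \right)} = -19$ ($p{\left(u \right)} = -5 - 14 = -19$)
$B{\left(137,p{\left(2 \right)} \right)} + \left(\left(v{\left(8 \right)} - 11534\right) - 16641\right) = \left(89 - 19\right) + \left(\left(8 - 11534\right) - 16641\right) = 70 - 28167 = -28097$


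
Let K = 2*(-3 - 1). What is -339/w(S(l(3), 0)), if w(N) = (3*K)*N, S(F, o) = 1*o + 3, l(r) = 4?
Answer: 113/24 ≈ 4.7083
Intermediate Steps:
S(F, o) = 3 + o (S(F, o) = o + 3 = 3 + o)
K = -8 (K = 2*(-4) = -8)
w(N) = -24*N (w(N) = (3*(-8))*N = -24*N)
-339/w(S(l(3), 0)) = -339*(-1/(24*(3 + 0))) = -339/((-24*3)) = -339/(-72) = -339*(-1/72) = 113/24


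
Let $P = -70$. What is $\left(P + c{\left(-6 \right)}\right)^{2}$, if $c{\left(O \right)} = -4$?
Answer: $5476$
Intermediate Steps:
$\left(P + c{\left(-6 \right)}\right)^{2} = \left(-70 - 4\right)^{2} = \left(-74\right)^{2} = 5476$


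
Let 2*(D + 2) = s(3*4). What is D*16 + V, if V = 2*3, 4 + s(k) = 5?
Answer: -18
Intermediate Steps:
s(k) = 1 (s(k) = -4 + 5 = 1)
D = -3/2 (D = -2 + (1/2)*1 = -2 + 1/2 = -3/2 ≈ -1.5000)
V = 6
D*16 + V = -3/2*16 + 6 = -24 + 6 = -18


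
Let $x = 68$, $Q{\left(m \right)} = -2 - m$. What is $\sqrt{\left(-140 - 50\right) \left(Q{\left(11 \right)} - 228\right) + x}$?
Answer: $\sqrt{45858} \approx 214.14$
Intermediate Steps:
$\sqrt{\left(-140 - 50\right) \left(Q{\left(11 \right)} - 228\right) + x} = \sqrt{\left(-140 - 50\right) \left(\left(-2 - 11\right) - 228\right) + 68} = \sqrt{- 190 \left(\left(-2 - 11\right) - 228\right) + 68} = \sqrt{- 190 \left(-13 - 228\right) + 68} = \sqrt{\left(-190\right) \left(-241\right) + 68} = \sqrt{45790 + 68} = \sqrt{45858}$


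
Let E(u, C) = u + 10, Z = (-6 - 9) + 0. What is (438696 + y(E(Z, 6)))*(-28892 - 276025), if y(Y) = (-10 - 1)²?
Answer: -133802763189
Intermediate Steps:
Z = -15 (Z = -15 + 0 = -15)
E(u, C) = 10 + u
y(Y) = 121 (y(Y) = (-11)² = 121)
(438696 + y(E(Z, 6)))*(-28892 - 276025) = (438696 + 121)*(-28892 - 276025) = 438817*(-304917) = -133802763189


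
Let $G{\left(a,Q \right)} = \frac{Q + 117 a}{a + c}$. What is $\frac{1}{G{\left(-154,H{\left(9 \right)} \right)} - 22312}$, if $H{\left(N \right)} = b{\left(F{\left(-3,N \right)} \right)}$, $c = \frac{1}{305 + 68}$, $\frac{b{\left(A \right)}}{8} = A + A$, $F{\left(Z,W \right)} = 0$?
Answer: $- \frac{19147}{424967626} \approx -4.5055 \cdot 10^{-5}$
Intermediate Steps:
$b{\left(A \right)} = 16 A$ ($b{\left(A \right)} = 8 \left(A + A\right) = 8 \cdot 2 A = 16 A$)
$c = \frac{1}{373} \approx 0.002681$
$H{\left(N \right)} = 0$ ($H{\left(N \right)} = 16 \cdot 0 = 0$)
$G{\left(a,Q \right)} = \frac{Q + 117 a}{\frac{1}{373} + a}$ ($G{\left(a,Q \right)} = \frac{Q + 117 a}{a + \frac{1}{373}} = \frac{Q + 117 a}{\frac{1}{373} + a}$)
$\frac{1}{G{\left(-154,H{\left(9 \right)} \right)} - 22312} = \frac{1}{\frac{373 \left(0 + 117 \left(-154\right)\right)}{1 + 373 \left(-154\right)} - 22312} = \frac{1}{\frac{373 \left(0 - 18018\right)}{1 - 57442} - 22312} = \frac{1}{373 \frac{1}{-57441} \left(-18018\right) - 22312} = \frac{1}{373 \left(- \frac{1}{57441}\right) \left(-18018\right) - 22312} = \frac{1}{\frac{2240238}{19147} - 22312} = \frac{1}{- \frac{424967626}{19147}} = - \frac{19147}{424967626}$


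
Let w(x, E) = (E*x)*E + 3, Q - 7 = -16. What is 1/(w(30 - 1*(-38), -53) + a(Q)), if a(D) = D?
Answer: 1/191006 ≈ 5.2354e-6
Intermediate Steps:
Q = -9 (Q = 7 - 16 = -9)
w(x, E) = 3 + x*E**2 (w(x, E) = x*E**2 + 3 = 3 + x*E**2)
1/(w(30 - 1*(-38), -53) + a(Q)) = 1/((3 + (30 - 1*(-38))*(-53)**2) - 9) = 1/((3 + (30 + 38)*2809) - 9) = 1/((3 + 68*2809) - 9) = 1/((3 + 191012) - 9) = 1/(191015 - 9) = 1/191006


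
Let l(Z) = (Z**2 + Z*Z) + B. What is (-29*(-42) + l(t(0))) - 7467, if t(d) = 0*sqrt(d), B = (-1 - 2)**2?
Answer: -6240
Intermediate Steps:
B = 9 (B = (-3)**2 = 9)
t(d) = 0
l(Z) = 9 + 2*Z**2 (l(Z) = (Z**2 + Z*Z) + 9 = (Z**2 + Z**2) + 9 = 2*Z**2 + 9 = 9 + 2*Z**2)
(-29*(-42) + l(t(0))) - 7467 = (-29*(-42) + (9 + 2*0**2)) - 7467 = (1218 + (9 + 2*0)) - 7467 = (1218 + (9 + 0)) - 7467 = (1218 + 9) - 7467 = 1227 - 7467 = -6240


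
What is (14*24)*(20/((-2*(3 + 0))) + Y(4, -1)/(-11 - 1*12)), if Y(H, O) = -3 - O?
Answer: -25088/23 ≈ -1090.8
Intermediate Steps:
(14*24)*(20/((-2*(3 + 0))) + Y(4, -1)/(-11 - 1*12)) = (14*24)*(20/((-2*(3 + 0))) + (-3 - 1*(-1))/(-11 - 1*12)) = 336*(20/((-2*3)) + (-3 + 1)/(-11 - 12)) = 336*(20/(-6) - 2/(-23)) = 336*(20*(-⅙) - 2*(-1/23)) = 336*(-10/3 + 2/23) = 336*(-224/69) = -25088/23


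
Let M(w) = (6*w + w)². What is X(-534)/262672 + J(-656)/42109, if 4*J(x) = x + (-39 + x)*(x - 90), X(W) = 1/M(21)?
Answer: 734788324973077/239014021054032 ≈ 3.0742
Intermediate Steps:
M(w) = 49*w² (M(w) = (7*w)² = 49*w²)
X(W) = 1/21609 (X(W) = 1/(49*21²) = 1/(49*441) = 1/21609)
J(x) = x/4 + (-90 + x)*(-39 + x)/4 (J(x) = (x + (-39 + x)*(x - 90))/4 = (x + (-39 + x)*(-90 + x))/4 = (x + (-90 + x)*(-39 + x))/4 = x/4 + (-90 + x)*(-39 + x)/4)
X(-534)/262672 + J(-656)/42109 = (1/21609)/262672 + (1755/2 - 32*(-656) + (¼)*(-656)²)/42109 = (1/21609)*(1/262672) + (1755/2 + 20992 + (¼)*430336)*(1/42109) = 1/5676079248 + (1755/2 + 20992 + 107584)*(1/42109) = 1/5676079248 + (258907/2)*(1/42109) = 1/5676079248 + 258907/84218 = 734788324973077/239014021054032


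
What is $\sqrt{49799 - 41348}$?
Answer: $3 \sqrt{939} \approx 91.929$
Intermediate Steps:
$\sqrt{49799 - 41348} = \sqrt{8451} = 3 \sqrt{939}$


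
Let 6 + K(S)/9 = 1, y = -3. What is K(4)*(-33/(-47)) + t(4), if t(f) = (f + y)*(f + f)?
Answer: -1109/47 ≈ -23.596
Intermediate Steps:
K(S) = -45 (K(S) = -54 + 9*1 = -54 + 9 = -45)
t(f) = 2*f*(-3 + f) (t(f) = (f - 3)*(f + f) = (-3 + f)*(2*f) = 2*f*(-3 + f))
K(4)*(-33/(-47)) + t(4) = -(-1485)/(-47) + 2*4*(-3 + 4) = -(-1485)*(-1)/47 + 2*4*1 = -45*33/47 + 8 = -1485/47 + 8 = -1109/47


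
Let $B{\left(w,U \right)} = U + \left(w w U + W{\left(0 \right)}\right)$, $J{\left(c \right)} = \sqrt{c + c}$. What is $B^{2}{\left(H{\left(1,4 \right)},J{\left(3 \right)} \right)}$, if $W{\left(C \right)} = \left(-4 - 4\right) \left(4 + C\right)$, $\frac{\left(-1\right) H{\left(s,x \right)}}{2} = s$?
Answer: $1174 - 320 \sqrt{6} \approx 390.16$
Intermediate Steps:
$H{\left(s,x \right)} = - 2 s$
$J{\left(c \right)} = \sqrt{2} \sqrt{c}$ ($J{\left(c \right)} = \sqrt{2 c} = \sqrt{2} \sqrt{c}$)
$W{\left(C \right)} = -32 - 8 C$ ($W{\left(C \right)} = - 8 \left(4 + C\right) = -32 - 8 C$)
$B{\left(w,U \right)} = -32 + U + U w^{2}$ ($B{\left(w,U \right)} = U + \left(w w U - 32\right) = U + \left(w^{2} U + \left(-32 + 0\right)\right) = U + \left(U w^{2} - 32\right) = U + \left(-32 + U w^{2}\right) = -32 + U + U w^{2}$)
$B^{2}{\left(H{\left(1,4 \right)},J{\left(3 \right)} \right)} = \left(-32 + \sqrt{2} \sqrt{3} + \sqrt{2} \sqrt{3} \left(\left(-2\right) 1\right)^{2}\right)^{2} = \left(-32 + \sqrt{6} + \sqrt{6} \left(-2\right)^{2}\right)^{2} = \left(-32 + \sqrt{6} + \sqrt{6} \cdot 4\right)^{2} = \left(-32 + \sqrt{6} + 4 \sqrt{6}\right)^{2} = \left(-32 + 5 \sqrt{6}\right)^{2}$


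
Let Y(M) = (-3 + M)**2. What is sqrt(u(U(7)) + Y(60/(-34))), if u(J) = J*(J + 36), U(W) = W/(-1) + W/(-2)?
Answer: 15*I*sqrt(1259)/34 ≈ 15.654*I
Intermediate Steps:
U(W) = -3*W/2 (U(W) = W*(-1) + W*(-1/2) = -W - W/2 = -3*W/2)
u(J) = J*(36 + J)
sqrt(u(U(7)) + Y(60/(-34))) = sqrt((-3/2*7)*(36 - 3/2*7) + (-3 + 60/(-34))**2) = sqrt(-21*(36 - 21/2)/2 + (-3 + 60*(-1/34))**2) = sqrt(-21/2*51/2 + (-3 - 30/17)**2) = sqrt(-1071/4 + (-81/17)**2) = sqrt(-1071/4 + 6561/289) = sqrt(-283275/1156) = 15*I*sqrt(1259)/34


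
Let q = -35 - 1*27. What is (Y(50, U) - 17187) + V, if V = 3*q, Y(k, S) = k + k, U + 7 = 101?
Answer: -17273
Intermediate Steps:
U = 94 (U = -7 + 101 = 94)
Y(k, S) = 2*k
q = -62 (q = -35 - 27 = -62)
V = -186 (V = 3*(-62) = -186)
(Y(50, U) - 17187) + V = (2*50 - 17187) - 186 = (100 - 17187) - 186 = -17087 - 186 = -17273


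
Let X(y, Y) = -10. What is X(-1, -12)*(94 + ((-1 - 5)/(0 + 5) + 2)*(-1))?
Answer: -932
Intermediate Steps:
X(-1, -12)*(94 + ((-1 - 5)/(0 + 5) + 2)*(-1)) = -10*(94 + ((-1 - 5)/(0 + 5) + 2)*(-1)) = -10*(94 + (-6/5 + 2)*(-1)) = -10*(94 + (⅘)*(-1)) = -10*(94 - ⅘) = -10*466/5 = -932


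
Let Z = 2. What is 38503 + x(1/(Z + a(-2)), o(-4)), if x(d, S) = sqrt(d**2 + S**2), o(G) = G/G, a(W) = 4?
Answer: 38503 + sqrt(37)/6 ≈ 38504.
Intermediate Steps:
o(G) = 1
x(d, S) = sqrt(S**2 + d**2)
38503 + x(1/(Z + a(-2)), o(-4)) = 38503 + sqrt(1**2 + (1/(2 + 4))**2) = 38503 + sqrt(1 + (1/6)**2) = 38503 + sqrt(1 + 1/36) = 38503 + sqrt(37/36) = 38503 + sqrt(37)/6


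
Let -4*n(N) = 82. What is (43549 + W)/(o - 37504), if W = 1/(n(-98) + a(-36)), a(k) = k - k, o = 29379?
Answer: -1785507/333125 ≈ -5.3599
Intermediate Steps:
n(N) = -41/2 (n(N) = -¼*82 = -41/2)
a(k) = 0
W = -2/41 (W = 1/(-41/2 + 0) = 1/(-41/2) = -2/41 ≈ -0.048781)
(43549 + W)/(o - 37504) = (43549 - 2/41)/(29379 - 37504) = (1785507/41)/(-8125) = (1785507/41)*(-1/8125) = -1785507/333125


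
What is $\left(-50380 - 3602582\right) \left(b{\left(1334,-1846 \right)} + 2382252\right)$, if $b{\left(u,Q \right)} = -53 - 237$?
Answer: $-8701216671444$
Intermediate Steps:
$b{\left(u,Q \right)} = -290$
$\left(-50380 - 3602582\right) \left(b{\left(1334,-1846 \right)} + 2382252\right) = \left(-50380 - 3602582\right) \left(-290 + 2382252\right) = \left(-3652962\right) 2381962 = -8701216671444$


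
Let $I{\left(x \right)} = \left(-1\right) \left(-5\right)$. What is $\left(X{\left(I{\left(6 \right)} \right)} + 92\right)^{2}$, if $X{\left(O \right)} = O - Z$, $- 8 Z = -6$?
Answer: $\frac{148225}{16} \approx 9264.1$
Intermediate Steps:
$Z = \frac{3}{4}$ ($Z = \left(- \frac{1}{8}\right) \left(-6\right) = \frac{3}{4} \approx 0.75$)
$I{\left(x \right)} = 5$
$X{\left(O \right)} = - \frac{3}{4} + O$ ($X{\left(O \right)} = O - \frac{3}{4} = - \frac{3}{4} + O$)
$\left(X{\left(I{\left(6 \right)} \right)} + 92\right)^{2} = \left(\left(- \frac{3}{4} + 5\right) + 92\right)^{2} = \left(\frac{17}{4} + 92\right)^{2} = \left(\frac{385}{4}\right)^{2} = \frac{148225}{16}$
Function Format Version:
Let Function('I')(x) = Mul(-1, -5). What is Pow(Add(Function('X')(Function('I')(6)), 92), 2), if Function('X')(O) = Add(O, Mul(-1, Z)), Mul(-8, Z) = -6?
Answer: Rational(148225, 16) ≈ 9264.1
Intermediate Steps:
Z = Rational(3, 4) (Z = Mul(Rational(-1, 8), -6) = Rational(3, 4) ≈ 0.75000)
Function('I')(x) = 5
Function('X')(O) = Add(Rational(-3, 4), O) (Function('X')(O) = Add(O, Mul(-1, Rational(3, 4))) = Add(O, Rational(-3, 4)) = Add(Rational(-3, 4), O))
Pow(Add(Function('X')(Function('I')(6)), 92), 2) = Pow(Add(Add(Rational(-3, 4), 5), 92), 2) = Pow(Add(Rational(17, 4), 92), 2) = Pow(Rational(385, 4), 2) = Rational(148225, 16)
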